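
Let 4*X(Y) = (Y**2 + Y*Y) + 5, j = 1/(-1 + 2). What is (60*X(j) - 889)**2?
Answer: 614656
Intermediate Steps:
j = 1 (j = 1/1 = 1)
X(Y) = 5/4 + Y**2/2 (X(Y) = ((Y**2 + Y*Y) + 5)/4 = ((Y**2 + Y**2) + 5)/4 = (2*Y**2 + 5)/4 = (5 + 2*Y**2)/4 = 5/4 + Y**2/2)
(60*X(j) - 889)**2 = (60*(5/4 + (1/2)*1**2) - 889)**2 = (60*(5/4 + (1/2)*1) - 889)**2 = (60*(5/4 + 1/2) - 889)**2 = (60*(7/4) - 889)**2 = (105 - 889)**2 = (-784)**2 = 614656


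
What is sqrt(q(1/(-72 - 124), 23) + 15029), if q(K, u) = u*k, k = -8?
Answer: sqrt(14845) ≈ 121.84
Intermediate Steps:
q(K, u) = -8*u (q(K, u) = u*(-8) = -8*u)
sqrt(q(1/(-72 - 124), 23) + 15029) = sqrt(-8*23 + 15029) = sqrt(-184 + 15029) = sqrt(14845)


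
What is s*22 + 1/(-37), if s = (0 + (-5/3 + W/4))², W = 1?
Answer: 117551/2664 ≈ 44.126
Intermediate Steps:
s = 289/144 (s = (0 + (-5/3 + 1/4))² = (0 + (-5*⅓ + 1*(¼)))² = (0 + (-5/3 + ¼))² = (0 - 17/12)² = (-17/12)² = 289/144 ≈ 2.0069)
s*22 + 1/(-37) = (289/144)*22 + 1/(-37) = 3179/72 - 1/37 = 117551/2664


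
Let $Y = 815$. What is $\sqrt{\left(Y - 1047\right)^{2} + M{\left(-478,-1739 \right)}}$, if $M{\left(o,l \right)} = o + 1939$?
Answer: $\sqrt{55285} \approx 235.13$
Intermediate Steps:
$M{\left(o,l \right)} = 1939 + o$
$\sqrt{\left(Y - 1047\right)^{2} + M{\left(-478,-1739 \right)}} = \sqrt{\left(815 - 1047\right)^{2} + \left(1939 - 478\right)} = \sqrt{\left(-232\right)^{2} + 1461} = \sqrt{53824 + 1461} = \sqrt{55285}$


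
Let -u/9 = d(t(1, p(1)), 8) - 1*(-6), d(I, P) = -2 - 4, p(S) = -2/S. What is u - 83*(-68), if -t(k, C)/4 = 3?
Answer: 5644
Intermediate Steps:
t(k, C) = -12 (t(k, C) = -4*3 = -12)
d(I, P) = -6
u = 0 (u = -9*(-6 - 1*(-6)) = -9*(-6 + 6) = -9*0 = 0)
u - 83*(-68) = 0 - 83*(-68) = 0 + 5644 = 5644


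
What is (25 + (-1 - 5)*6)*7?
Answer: -77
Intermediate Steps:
(25 + (-1 - 5)*6)*7 = (25 - 6*6)*7 = (25 - 36)*7 = -11*7 = -77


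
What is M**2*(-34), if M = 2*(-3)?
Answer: -1224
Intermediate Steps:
M = -6
M**2*(-34) = (-6)**2*(-34) = 36*(-34) = -1224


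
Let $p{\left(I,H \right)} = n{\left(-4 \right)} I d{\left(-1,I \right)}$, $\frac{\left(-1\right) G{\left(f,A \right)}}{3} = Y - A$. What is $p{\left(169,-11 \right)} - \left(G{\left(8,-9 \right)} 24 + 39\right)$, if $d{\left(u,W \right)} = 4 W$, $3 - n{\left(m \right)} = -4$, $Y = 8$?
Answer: $800893$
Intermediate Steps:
$n{\left(m \right)} = 7$ ($n{\left(m \right)} = 3 - -4 = 3 + 4 = 7$)
$G{\left(f,A \right)} = -24 + 3 A$ ($G{\left(f,A \right)} = - 3 \left(8 - A\right) = -24 + 3 A$)
$p{\left(I,H \right)} = 28 I^{2}$ ($p{\left(I,H \right)} = 7 I 4 I = 28 I^{2}$)
$p{\left(169,-11 \right)} - \left(G{\left(8,-9 \right)} 24 + 39\right) = 28 \cdot 169^{2} - \left(\left(-24 + 3 \left(-9\right)\right) 24 + 39\right) = 28 \cdot 28561 - \left(\left(-24 - 27\right) 24 + 39\right) = 799708 - \left(\left(-51\right) 24 + 39\right) = 799708 - \left(-1224 + 39\right) = 799708 - -1185 = 799708 + 1185 = 800893$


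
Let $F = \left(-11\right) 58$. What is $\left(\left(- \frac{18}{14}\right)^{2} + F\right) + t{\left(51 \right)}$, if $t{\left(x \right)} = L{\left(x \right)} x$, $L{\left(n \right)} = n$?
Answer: $\frac{96268}{49} \approx 1964.7$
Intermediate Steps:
$F = -638$
$t{\left(x \right)} = x^{2}$ ($t{\left(x \right)} = x x = x^{2}$)
$\left(\left(- \frac{18}{14}\right)^{2} + F\right) + t{\left(51 \right)} = \left(\left(- \frac{18}{14}\right)^{2} - 638\right) + 51^{2} = \left(\left(\left(-18\right) \frac{1}{14}\right)^{2} - 638\right) + 2601 = \left(\left(- \frac{9}{7}\right)^{2} - 638\right) + 2601 = \left(\frac{81}{49} - 638\right) + 2601 = - \frac{31181}{49} + 2601 = \frac{96268}{49}$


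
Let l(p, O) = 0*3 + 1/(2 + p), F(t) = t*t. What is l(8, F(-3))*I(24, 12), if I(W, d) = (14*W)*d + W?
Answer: 2028/5 ≈ 405.60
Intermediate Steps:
F(t) = t**2
l(p, O) = 1/(2 + p) (l(p, O) = 0 + 1/(2 + p) = 1/(2 + p))
I(W, d) = W + 14*W*d (I(W, d) = 14*W*d + W = W + 14*W*d)
l(8, F(-3))*I(24, 12) = (24*(1 + 14*12))/(2 + 8) = (24*(1 + 168))/10 = (24*169)/10 = (1/10)*4056 = 2028/5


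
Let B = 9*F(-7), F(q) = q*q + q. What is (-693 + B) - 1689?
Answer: -2004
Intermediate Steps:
F(q) = q + q² (F(q) = q² + q = q + q²)
B = 378 (B = 9*(-7*(1 - 7)) = 9*(-7*(-6)) = 9*42 = 378)
(-693 + B) - 1689 = (-693 + 378) - 1689 = -315 - 1689 = -2004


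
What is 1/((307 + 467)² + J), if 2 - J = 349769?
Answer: 1/249309 ≈ 4.0111e-6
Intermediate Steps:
J = -349767 (J = 2 - 1*349769 = 2 - 349769 = -349767)
1/((307 + 467)² + J) = 1/((307 + 467)² - 349767) = 1/(774² - 349767) = 1/(599076 - 349767) = 1/249309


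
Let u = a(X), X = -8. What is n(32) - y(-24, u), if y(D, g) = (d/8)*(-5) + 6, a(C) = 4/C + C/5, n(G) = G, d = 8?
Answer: 31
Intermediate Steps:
a(C) = 4/C + C/5 (a(C) = 4/C + C*(⅕) = 4/C + C/5)
u = -21/10 (u = 4/(-8) + (⅕)*(-8) = 4*(-⅛) - 8/5 = -½ - 8/5 = -21/10 ≈ -2.1000)
y(D, g) = 1 (y(D, g) = (8/8)*(-5) + 6 = (8*(⅛))*(-5) + 6 = 1*(-5) + 6 = -5 + 6 = 1)
n(32) - y(-24, u) = 32 - 1*1 = 32 - 1 = 31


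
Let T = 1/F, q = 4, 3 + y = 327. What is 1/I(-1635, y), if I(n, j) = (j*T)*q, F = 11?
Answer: 11/1296 ≈ 0.0084877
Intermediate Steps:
y = 324 (y = -3 + 327 = 324)
T = 1/11 ≈ 0.090909
I(n, j) = 4*j/11 (I(n, j) = (j*(1/11))*4 = (j/11)*4 = 4*j/11)
1/I(-1635, y) = 1/((4/11)*324) = 1/(1296/11) = 11/1296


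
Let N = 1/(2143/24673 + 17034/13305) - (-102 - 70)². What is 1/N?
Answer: -149597499/4425582985661 ≈ -3.3803e-5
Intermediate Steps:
N = -4425582985661/149597499 (N = 1/(2143*(1/24673) + 17034*(1/13305)) - 1*(-172)² = 1/(2143/24673 + 5678/4435) - 1*29584 = 1/(149597499/109424755) - 29584 = 109424755/149597499 - 29584 = -4425582985661/149597499 ≈ -29583.)
1/N = 1/(-4425582985661/149597499) = -149597499/4425582985661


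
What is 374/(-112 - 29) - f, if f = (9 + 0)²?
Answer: -11795/141 ≈ -83.652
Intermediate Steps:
f = 81 (f = 9² = 81)
374/(-112 - 29) - f = 374/(-112 - 29) - 1*81 = 374/(-141) - 81 = 374*(-1/141) - 81 = -374/141 - 81 = -11795/141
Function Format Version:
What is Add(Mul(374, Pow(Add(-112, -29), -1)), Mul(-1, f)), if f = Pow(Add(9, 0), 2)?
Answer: Rational(-11795, 141) ≈ -83.652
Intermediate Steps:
f = 81 (f = Pow(9, 2) = 81)
Add(Mul(374, Pow(Add(-112, -29), -1)), Mul(-1, f)) = Add(Mul(374, Pow(Add(-112, -29), -1)), Mul(-1, 81)) = Add(Mul(374, Pow(-141, -1)), -81) = Add(Mul(374, Rational(-1, 141)), -81) = Add(Rational(-374, 141), -81) = Rational(-11795, 141)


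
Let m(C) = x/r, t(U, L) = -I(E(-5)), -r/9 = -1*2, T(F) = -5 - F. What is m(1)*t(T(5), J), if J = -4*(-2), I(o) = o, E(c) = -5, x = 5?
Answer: 25/18 ≈ 1.3889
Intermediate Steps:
r = 18 (r = -(-9)*2 = -9*(-2) = 18)
J = 8
t(U, L) = 5 (t(U, L) = -1*(-5) = 5)
m(C) = 5/18
m(1)*t(T(5), J) = (5/18)*5 = 25/18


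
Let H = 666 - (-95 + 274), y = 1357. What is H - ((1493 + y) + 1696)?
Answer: -4059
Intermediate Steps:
H = 487 (H = 666 - 1*179 = 666 - 179 = 487)
H - ((1493 + y) + 1696) = 487 - ((1493 + 1357) + 1696) = 487 - (2850 + 1696) = 487 - 1*4546 = 487 - 4546 = -4059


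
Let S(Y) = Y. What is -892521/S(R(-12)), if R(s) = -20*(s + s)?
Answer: -297507/160 ≈ -1859.4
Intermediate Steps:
R(s) = -40*s
-892521/S(R(-12)) = -892521/((-40*(-12))) = -892521/480 = -892521*1/480 = -297507/160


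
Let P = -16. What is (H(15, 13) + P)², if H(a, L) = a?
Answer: 1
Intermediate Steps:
(H(15, 13) + P)² = (15 - 16)² = (-1)² = 1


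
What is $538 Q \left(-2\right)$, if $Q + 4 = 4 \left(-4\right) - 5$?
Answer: $26900$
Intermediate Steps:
$Q = -25$ ($Q = -4 + \left(4 \left(-4\right) - 5\right) = -4 - 21 = -25$)
$538 Q \left(-2\right) = 538 \left(\left(-25\right) \left(-2\right)\right) = 538 \cdot 50 = 26900$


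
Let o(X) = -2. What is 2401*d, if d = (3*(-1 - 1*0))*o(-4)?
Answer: 14406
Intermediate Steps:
d = 6 (d = (3*(-1 - 1*0))*(-2) = (3*(-1 + 0))*(-2) = (3*(-1))*(-2) = -3*(-2) = 6)
2401*d = 2401*6 = 14406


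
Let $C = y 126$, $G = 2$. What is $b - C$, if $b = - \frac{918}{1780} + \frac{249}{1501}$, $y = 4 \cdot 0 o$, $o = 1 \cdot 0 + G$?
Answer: $- \frac{467349}{1335890} \approx -0.34984$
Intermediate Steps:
$o = 2$ ($o = 1 \cdot 0 + 2 = 0 + 2 = 2$)
$y = 0$ ($y = 4 \cdot 0 \cdot 2 = 0 \cdot 2 = 0$)
$C = 0$ ($C = 0 \cdot 126 = 0$)
$b = - \frac{467349}{1335890}$ ($b = \left(-918\right) \frac{1}{1780} + 249 \cdot \frac{1}{1501} = - \frac{459}{890} + \frac{249}{1501} = - \frac{467349}{1335890} \approx -0.34984$)
$b - C = - \frac{467349}{1335890} - 0 = - \frac{467349}{1335890} + 0 = - \frac{467349}{1335890}$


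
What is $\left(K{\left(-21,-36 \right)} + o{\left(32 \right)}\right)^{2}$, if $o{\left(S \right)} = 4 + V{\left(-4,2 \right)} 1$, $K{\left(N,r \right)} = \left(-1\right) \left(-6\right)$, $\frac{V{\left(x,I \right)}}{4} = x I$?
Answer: $484$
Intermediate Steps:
$V{\left(x,I \right)} = 4 I x$ ($V{\left(x,I \right)} = 4 x I = 4 I x$)
$K{\left(N,r \right)} = 6$
$o{\left(S \right)} = -28$ ($o{\left(S \right)} = 4 + 4 \cdot 2 \left(-4\right) 1 = 4 - 32 = -28$)
$\left(K{\left(-21,-36 \right)} + o{\left(32 \right)}\right)^{2} = \left(6 - 28\right)^{2} = \left(-22\right)^{2} = 484$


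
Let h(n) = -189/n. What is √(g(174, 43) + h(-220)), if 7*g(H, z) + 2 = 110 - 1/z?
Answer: √17852067695/33110 ≈ 4.0354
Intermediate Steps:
g(H, z) = 108/7 - 1/(7*z) (g(H, z) = -2/7 + (110 - 1/z)/7 = -2/7 + (110/7 - 1/(7*z)) = 108/7 - 1/(7*z))
√(g(174, 43) + h(-220)) = √((⅐)*(-1 + 108*43)/43 - 189/(-220)) = √((⅐)*(1/43)*(-1 + 4644) - 189*(-1/220)) = √((⅐)*(1/43)*4643 + 189/220) = √(4643/301 + 189/220) = √(1078349/66220) = √17852067695/33110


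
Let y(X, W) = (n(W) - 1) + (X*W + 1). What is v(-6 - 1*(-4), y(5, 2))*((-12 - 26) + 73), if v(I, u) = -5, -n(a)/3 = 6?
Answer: -175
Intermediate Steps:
n(a) = -18 (n(a) = -3*6 = -18)
y(X, W) = -18 + W*X (y(X, W) = (-18 - 1) + (X*W + 1) = -19 + (W*X + 1) = -19 + (1 + W*X) = -18 + W*X)
v(-6 - 1*(-4), y(5, 2))*((-12 - 26) + 73) = -5*((-12 - 26) + 73) = -5*(-38 + 73) = -5*35 = -175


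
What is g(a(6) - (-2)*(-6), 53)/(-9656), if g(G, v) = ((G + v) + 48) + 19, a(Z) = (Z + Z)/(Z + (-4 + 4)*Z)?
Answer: -55/4828 ≈ -0.011392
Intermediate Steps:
a(Z) = 2 (a(Z) = (2*Z)/(Z + 0*Z) = (2*Z)/(Z + 0) = (2*Z)/Z = 2)
g(G, v) = 67 + G + v (g(G, v) = (48 + G + v) + 19 = 67 + G + v)
g(a(6) - (-2)*(-6), 53)/(-9656) = (67 + (2 - (-2)*(-6)) + 53)/(-9656) = (67 + (2 - 1*12) + 53)*(-1/9656) = (67 + (2 - 12) + 53)*(-1/9656) = (67 - 10 + 53)*(-1/9656) = 110*(-1/9656) = -55/4828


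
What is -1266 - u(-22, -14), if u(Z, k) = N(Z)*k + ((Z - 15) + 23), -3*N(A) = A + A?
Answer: -3140/3 ≈ -1046.7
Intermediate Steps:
N(A) = -2*A/3 (N(A) = -(A + A)/3 = -2*A/3)
u(Z, k) = 8 + Z - 2*Z*k/3 (u(Z, k) = (-2*Z/3)*k + ((Z - 15) + 23) = -2*Z*k/3 + ((-15 + Z) + 23) = -2*Z*k/3 + (8 + Z) = 8 + Z - 2*Z*k/3)
-1266 - u(-22, -14) = -1266 - (8 - 22 - ⅔*(-22)*(-14)) = -1266 - (8 - 22 - 616/3) = -1266 - 1*(-658/3) = -1266 + 658/3 = -3140/3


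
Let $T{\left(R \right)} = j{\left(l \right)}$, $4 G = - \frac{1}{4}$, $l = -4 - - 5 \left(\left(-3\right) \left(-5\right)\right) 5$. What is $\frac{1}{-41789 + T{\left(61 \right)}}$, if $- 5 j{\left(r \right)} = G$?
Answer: $- \frac{80}{3343119} \approx -2.393 \cdot 10^{-5}$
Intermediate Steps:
$l = 371$ ($l = -4 - \left(-5\right) 15 \cdot 5 = -4 - \left(-75\right) 5 = -4 - -375 = -4 + 375 = 371$)
$G = - \frac{1}{16}$ ($G = \frac{\left(-1\right) \frac{1}{4}}{4} = \frac{1}{4} \left(- \frac{1}{4}\right) = - \frac{1}{16} \approx -0.0625$)
$j{\left(r \right)} = \frac{1}{80}$ ($j{\left(r \right)} = \left(- \frac{1}{5}\right) \left(- \frac{1}{16}\right) = \frac{1}{80}$)
$T{\left(R \right)} = \frac{1}{80}$
$\frac{1}{-41789 + T{\left(61 \right)}} = \frac{1}{-41789 + \frac{1}{80}} = \frac{1}{- \frac{3343119}{80}} = - \frac{80}{3343119}$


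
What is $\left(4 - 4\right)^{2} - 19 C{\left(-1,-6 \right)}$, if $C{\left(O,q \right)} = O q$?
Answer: $-114$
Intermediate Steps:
$\left(4 - 4\right)^{2} - 19 C{\left(-1,-6 \right)} = \left(4 - 4\right)^{2} - 19 \left(\left(-1\right) \left(-6\right)\right) = 0^{2} - 114 = 0 - 114 = -114$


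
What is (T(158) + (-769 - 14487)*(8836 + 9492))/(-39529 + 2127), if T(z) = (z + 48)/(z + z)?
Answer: 44178690841/5909516 ≈ 7475.9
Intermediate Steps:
T(z) = (48 + z)/(2*z) (T(z) = (48 + z)/((2*z)) = (48 + z)*(1/(2*z)) = (48 + z)/(2*z))
(T(158) + (-769 - 14487)*(8836 + 9492))/(-39529 + 2127) = ((½)*(48 + 158)/158 + (-769 - 14487)*(8836 + 9492))/(-39529 + 2127) = ((½)*(1/158)*206 - 15256*18328)/(-37402) = (103/158 - 279611968)*(-1/37402) = -44178690841/158*(-1/37402) = 44178690841/5909516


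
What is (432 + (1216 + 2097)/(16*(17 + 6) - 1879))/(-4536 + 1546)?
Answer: -649439/4517890 ≈ -0.14375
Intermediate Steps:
(432 + (1216 + 2097)/(16*(17 + 6) - 1879))/(-4536 + 1546) = (432 + 3313/(16*23 - 1879))/(-2990) = (432 + 3313/(368 - 1879))*(-1/2990) = (432 + 3313/(-1511))*(-1/2990) = (432 + 3313*(-1/1511))*(-1/2990) = (432 - 3313/1511)*(-1/2990) = (649439/1511)*(-1/2990) = -649439/4517890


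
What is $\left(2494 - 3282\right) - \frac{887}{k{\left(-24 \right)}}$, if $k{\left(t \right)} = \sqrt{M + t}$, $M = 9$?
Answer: $-788 + \frac{887 i \sqrt{15}}{15} \approx -788.0 + 229.02 i$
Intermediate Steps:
$k{\left(t \right)} = \sqrt{9 + t}$
$\left(2494 - 3282\right) - \frac{887}{k{\left(-24 \right)}} = \left(2494 - 3282\right) - \frac{887}{\sqrt{9 - 24}} = -788 - \frac{887}{\sqrt{-15}} = -788 - \frac{887}{i \sqrt{15}} = -788 - 887 \left(- \frac{i \sqrt{15}}{15}\right) = -788 + \frac{887 i \sqrt{15}}{15}$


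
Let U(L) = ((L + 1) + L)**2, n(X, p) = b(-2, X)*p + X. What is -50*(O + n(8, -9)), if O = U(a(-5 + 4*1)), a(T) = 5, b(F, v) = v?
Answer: -2850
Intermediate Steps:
n(X, p) = X + X*p (n(X, p) = X*p + X = X + X*p)
U(L) = (1 + 2*L)**2 (U(L) = ((1 + L) + L)**2 = (1 + 2*L)**2)
O = 121 (O = (1 + 2*5)**2 = (1 + 10)**2 = 11**2 = 121)
-50*(O + n(8, -9)) = -50*(121 + 8*(1 - 9)) = -50*(121 + 8*(-8)) = -50*(121 - 64) = -50*57 = -2850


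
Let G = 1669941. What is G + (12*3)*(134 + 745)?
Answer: 1701585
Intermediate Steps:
G + (12*3)*(134 + 745) = 1669941 + (12*3)*(134 + 745) = 1669941 + 36*879 = 1669941 + 31644 = 1701585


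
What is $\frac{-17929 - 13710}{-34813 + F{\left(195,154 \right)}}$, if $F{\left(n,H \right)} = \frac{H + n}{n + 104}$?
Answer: $\frac{326209}{358922} \approx 0.90886$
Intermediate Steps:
$F{\left(n,H \right)} = \frac{H + n}{104 + n}$
$\frac{-17929 - 13710}{-34813 + F{\left(195,154 \right)}} = \frac{-17929 - 13710}{-34813 + \frac{154 + 195}{104 + 195}} = - \frac{31639}{-34813 + \frac{1}{299} \cdot 349} = - \frac{31639}{-34813 + \frac{349}{299}} = - \frac{31639}{- \frac{10408738}{299}} = \left(-31639\right) \left(- \frac{299}{10408738}\right) = \frac{326209}{358922}$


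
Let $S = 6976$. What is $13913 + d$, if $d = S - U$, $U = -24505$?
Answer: $45394$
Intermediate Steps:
$d = 31481$ ($d = 6976 - -24505 = 6976 + 24505 = 31481$)
$13913 + d = 13913 + 31481 = 45394$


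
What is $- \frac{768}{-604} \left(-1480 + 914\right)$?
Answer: $- \frac{108672}{151} \approx -719.68$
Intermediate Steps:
$- \frac{768}{-604} \left(-1480 + 914\right) = \left(-768\right) \left(- \frac{1}{604}\right) \left(-566\right) = \frac{192}{151} \left(-566\right) = - \frac{108672}{151}$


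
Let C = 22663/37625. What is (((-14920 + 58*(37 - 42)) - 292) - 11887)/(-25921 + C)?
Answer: 1030511125/975254962 ≈ 1.0567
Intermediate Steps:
C = 22663/37625 (C = 22663*(1/37625) = 22663/37625 ≈ 0.60234)
(((-14920 + 58*(37 - 42)) - 292) - 11887)/(-25921 + C) = (((-14920 + 58*(37 - 42)) - 292) - 11887)/(-25921 + 22663/37625) = (((-14920 + 58*(-5)) - 292) - 11887)/(-975254962/37625) = (((-14920 - 290) - 292) - 11887)*(-37625/975254962) = ((-15210 - 292) - 11887)*(-37625/975254962) = (-15502 - 11887)*(-37625/975254962) = -27389*(-37625/975254962) = 1030511125/975254962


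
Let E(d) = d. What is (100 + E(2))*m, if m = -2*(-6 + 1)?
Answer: 1020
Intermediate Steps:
m = 10 (m = -2*(-5) = 10)
(100 + E(2))*m = (100 + 2)*10 = 102*10 = 1020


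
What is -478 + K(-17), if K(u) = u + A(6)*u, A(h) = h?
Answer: -597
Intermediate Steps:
K(u) = 7*u (K(u) = u + 6*u = 7*u)
-478 + K(-17) = -478 + 7*(-17) = -478 - 119 = -597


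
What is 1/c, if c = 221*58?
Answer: 1/12818 ≈ 7.8015e-5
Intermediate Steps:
c = 12818
1/c = 1/12818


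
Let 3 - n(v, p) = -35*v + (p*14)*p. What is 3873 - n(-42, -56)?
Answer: 49244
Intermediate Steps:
n(v, p) = 3 - 14*p² + 35*v (n(v, p) = 3 - (-35*v + (p*14)*p) = 3 - (-35*v + (14*p)*p) = 3 - (-35*v + 14*p²) = 3 + (-14*p² + 35*v) = 3 - 14*p² + 35*v)
3873 - n(-42, -56) = 3873 - (3 - 14*(-56)² + 35*(-42)) = 3873 - (3 - 14*3136 - 1470) = 3873 - (3 - 43904 - 1470) = 3873 - 1*(-45371) = 3873 + 45371 = 49244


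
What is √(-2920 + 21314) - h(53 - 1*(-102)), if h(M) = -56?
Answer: 56 + √18394 ≈ 191.62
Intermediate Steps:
√(-2920 + 21314) - h(53 - 1*(-102)) = √(-2920 + 21314) - 1*(-56) = √18394 + 56 = 56 + √18394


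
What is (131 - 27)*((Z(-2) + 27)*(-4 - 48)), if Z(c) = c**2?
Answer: -167648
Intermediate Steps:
(131 - 27)*((Z(-2) + 27)*(-4 - 48)) = (131 - 27)*(((-2)**2 + 27)*(-4 - 48)) = 104*((4 + 27)*(-52)) = 104*(31*(-52)) = 104*(-1612) = -167648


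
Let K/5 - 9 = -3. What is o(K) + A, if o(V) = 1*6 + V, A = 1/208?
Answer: 7489/208 ≈ 36.005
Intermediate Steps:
K = 30 (K = 45 + 5*(-3) = 45 - 15 = 30)
A = 1/208 ≈ 0.0048077
o(V) = 6 + V
o(K) + A = (6 + 30) + 1/208 = 36 + 1/208 = 7489/208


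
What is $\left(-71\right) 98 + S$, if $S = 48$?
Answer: $-6910$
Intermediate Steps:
$\left(-71\right) 98 + S = \left(-71\right) 98 + 48 = -6958 + 48 = -6910$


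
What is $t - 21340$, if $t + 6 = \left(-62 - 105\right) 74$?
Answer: $-33704$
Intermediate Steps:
$t = -12364$ ($t = -6 + \left(-62 - 105\right) 74 = -6 - 12358 = -12364$)
$t - 21340 = -12364 - 21340 = -33704$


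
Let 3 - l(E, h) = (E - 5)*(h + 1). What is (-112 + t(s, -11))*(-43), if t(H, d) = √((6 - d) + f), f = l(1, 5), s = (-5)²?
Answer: 4816 - 86*√11 ≈ 4530.8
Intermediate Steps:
s = 25
l(E, h) = 3 - (1 + h)*(-5 + E) (l(E, h) = 3 - (E - 5)*(h + 1) = 3 - (-5 + E)*(1 + h) = 3 - (1 + h)*(-5 + E))
f = 27 (f = 8 - 1*1 + 5*5 - 1*1*5 = 8 - 1 + 25 - 5 = 27)
t(H, d) = √(33 - d) (t(H, d) = √((6 - d) + 27) = √(33 - d))
(-112 + t(s, -11))*(-43) = (-112 + √(33 - 1*(-11)))*(-43) = (-112 + √(33 + 11))*(-43) = (-112 + √44)*(-43) = (-112 + 2*√11)*(-43) = 4816 - 86*√11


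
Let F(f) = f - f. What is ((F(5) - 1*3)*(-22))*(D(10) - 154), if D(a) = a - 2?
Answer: -9636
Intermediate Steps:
F(f) = 0
D(a) = -2 + a
((F(5) - 1*3)*(-22))*(D(10) - 154) = ((0 - 1*3)*(-22))*((-2 + 10) - 154) = ((0 - 3)*(-22))*(8 - 154) = -3*(-22)*(-146) = 66*(-146) = -9636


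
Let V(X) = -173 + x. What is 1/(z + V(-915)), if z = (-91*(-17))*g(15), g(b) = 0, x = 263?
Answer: 1/90 ≈ 0.011111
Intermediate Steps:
V(X) = 90 (V(X) = -173 + 263 = 90)
z = 0 (z = -91*(-17)*0 = 1547*0 = 0)
1/(z + V(-915)) = 1/(0 + 90) = 1/90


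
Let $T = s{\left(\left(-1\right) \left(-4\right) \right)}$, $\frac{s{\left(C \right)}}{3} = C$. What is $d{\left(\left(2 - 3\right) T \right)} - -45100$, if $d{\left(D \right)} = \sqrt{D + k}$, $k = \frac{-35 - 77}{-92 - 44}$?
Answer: $45100 + \frac{i \sqrt{3230}}{17} \approx 45100.0 + 3.3431 i$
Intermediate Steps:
$s{\left(C \right)} = 3 C$
$T = 12$ ($T = 3 \left(\left(-1\right) \left(-4\right)\right) = 3 \cdot 4 = 12$)
$k = \frac{14}{17}$ ($k = - \frac{112}{-136} = \left(-112\right) \left(- \frac{1}{136}\right) = \frac{14}{17} \approx 0.82353$)
$d{\left(D \right)} = \sqrt{\frac{14}{17} + D}$ ($d{\left(D \right)} = \sqrt{D + \frac{14}{17}} = \sqrt{\frac{14}{17} + D}$)
$d{\left(\left(2 - 3\right) T \right)} - -45100 = \frac{\sqrt{238 + 289 \left(2 - 3\right) 12}}{17} - -45100 = \frac{\sqrt{238 + 289 \left(\left(-1\right) 12\right)}}{17} + 45100 = \frac{\sqrt{238 + 289 \left(-12\right)}}{17} + 45100 = \frac{\sqrt{238 - 3468}}{17} + 45100 = \frac{\sqrt{-3230}}{17} + 45100 = \frac{i \sqrt{3230}}{17} + 45100 = 45100 + \frac{i \sqrt{3230}}{17}$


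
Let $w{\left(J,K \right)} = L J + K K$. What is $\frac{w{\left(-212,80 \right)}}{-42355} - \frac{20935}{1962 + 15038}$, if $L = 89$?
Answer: $- \frac{26989837}{28801400} \approx -0.9371$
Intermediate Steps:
$w{\left(J,K \right)} = K^{2} + 89 J$ ($w{\left(J,K \right)} = 89 J + K K = 89 J + K^{2} = K^{2} + 89 J$)
$\frac{w{\left(-212,80 \right)}}{-42355} - \frac{20935}{1962 + 15038} = \frac{80^{2} + 89 \left(-212\right)}{-42355} - \frac{20935}{1962 + 15038} = \left(6400 - 18868\right) \left(- \frac{1}{42355}\right) - \frac{20935}{17000} = \left(-12468\right) \left(- \frac{1}{42355}\right) - \frac{4187}{3400} = \frac{12468}{42355} - \frac{4187}{3400} = - \frac{26989837}{28801400}$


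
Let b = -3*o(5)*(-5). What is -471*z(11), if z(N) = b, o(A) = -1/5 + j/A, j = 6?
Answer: -7065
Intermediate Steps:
o(A) = -⅕ + 6/A (o(A) = -1/5 + 6/A = -1*⅕ + 6/A = -⅕ + 6/A)
b = 15 (b = -3*(30 - 1*5)/(5*5)*(-5) = -3*(30 - 5)/(5*5)*(-5) = -3*25/(5*5)*(-5) = -3*1*(-5) = -3*(-5) = 15)
z(N) = 15
-471*z(11) = -471*15 = -7065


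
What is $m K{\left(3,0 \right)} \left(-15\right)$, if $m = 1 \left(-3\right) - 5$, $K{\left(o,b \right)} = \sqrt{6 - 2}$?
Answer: $240$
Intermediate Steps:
$K{\left(o,b \right)} = 2$ ($K{\left(o,b \right)} = \sqrt{4} = 2$)
$m = -8$ ($m = -3 - 5 = -8$)
$m K{\left(3,0 \right)} \left(-15\right) = \left(-8\right) 2 \left(-15\right) = \left(-16\right) \left(-15\right) = 240$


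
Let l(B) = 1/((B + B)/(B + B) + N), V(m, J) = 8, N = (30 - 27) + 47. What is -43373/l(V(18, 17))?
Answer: -2212023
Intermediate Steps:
N = 50 (N = 3 + 47 = 50)
l(B) = 1/51 (l(B) = 1/((B + B)/(B + B) + 50) = 1/((2*B)/((2*B)) + 50) = 1/((2*B)*(1/(2*B)) + 50) = 1/(1 + 50) = 1/51)
-43373/l(V(18, 17)) = -43373/1/51 = -43373*51 = -2212023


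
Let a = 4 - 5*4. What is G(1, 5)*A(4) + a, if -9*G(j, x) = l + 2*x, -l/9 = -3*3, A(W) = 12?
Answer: -412/3 ≈ -137.33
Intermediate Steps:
l = 81 (l = -(-27)*3 = -9*(-9) = 81)
G(j, x) = -9 - 2*x/9 (G(j, x) = -(81 + 2*x)/9 = -9 - 2*x/9)
a = -16 (a = 4 - 20 = -16)
G(1, 5)*A(4) + a = (-9 - 2/9*5)*12 - 16 = (-9 - 10/9)*12 - 16 = -91/9*12 - 16 = -364/3 - 16 = -412/3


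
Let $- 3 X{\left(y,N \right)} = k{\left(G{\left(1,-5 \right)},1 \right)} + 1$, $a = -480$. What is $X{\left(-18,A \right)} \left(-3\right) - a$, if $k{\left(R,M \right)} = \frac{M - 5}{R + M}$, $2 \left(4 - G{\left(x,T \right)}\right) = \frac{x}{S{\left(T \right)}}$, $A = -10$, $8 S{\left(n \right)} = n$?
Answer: $\frac{13929}{29} \approx 480.31$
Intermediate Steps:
$S{\left(n \right)} = \frac{n}{8}$
$G{\left(x,T \right)} = 4 - \frac{4 x}{T}$ ($G{\left(x,T \right)} = 4 - \frac{x \frac{1}{\frac{1}{8} T}}{2} = 4 - \frac{x \frac{8}{T}}{2} = 4 - \frac{8 x \frac{1}{T}}{2} = 4 - \frac{4 x}{T}$)
$k{\left(R,M \right)} = \frac{-5 + M}{M + R}$
$X{\left(y,N \right)} = - \frac{3}{29}$ ($X{\left(y,N \right)} = - \frac{\frac{-5 + 1}{1 + \left(4 - \frac{4}{-5}\right)} + 1}{3} = - \frac{\frac{1}{1 + \left(4 - 4 \left(- \frac{1}{5}\right)\right)} \left(-4\right) + 1}{3} = - \frac{\frac{1}{1 + \left(4 + \frac{4}{5}\right)} \left(-4\right) + 1}{3} = - \frac{\frac{1}{1 + \frac{24}{5}} \left(-4\right) + 1}{3} = - \frac{\frac{1}{\frac{29}{5}} \left(-4\right) + 1}{3} = - \frac{\frac{5}{29} \left(-4\right) + 1}{3} = - \frac{- \frac{20}{29} + 1}{3} = \left(- \frac{1}{3}\right) \frac{9}{29} = - \frac{3}{29}$)
$X{\left(-18,A \right)} \left(-3\right) - a = \left(- \frac{3}{29}\right) \left(-3\right) - -480 = \frac{9}{29} + 480 = \frac{13929}{29}$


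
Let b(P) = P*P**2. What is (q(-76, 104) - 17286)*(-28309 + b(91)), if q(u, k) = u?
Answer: -12591998844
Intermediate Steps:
b(P) = P**3
(q(-76, 104) - 17286)*(-28309 + b(91)) = (-76 - 17286)*(-28309 + 91**3) = -17362*(-28309 + 753571) = -17362*725262 = -12591998844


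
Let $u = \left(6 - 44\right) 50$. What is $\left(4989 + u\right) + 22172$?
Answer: $25261$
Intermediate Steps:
$u = -1900$ ($u = \left(6 - 44\right) 50 = \left(-38\right) 50 = -1900$)
$\left(4989 + u\right) + 22172 = \left(4989 - 1900\right) + 22172 = 3089 + 22172 = 25261$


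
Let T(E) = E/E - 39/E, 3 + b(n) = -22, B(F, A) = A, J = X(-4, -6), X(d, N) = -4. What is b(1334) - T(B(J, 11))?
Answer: -247/11 ≈ -22.455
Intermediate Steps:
J = -4
b(n) = -25 (b(n) = -3 - 22 = -25)
T(E) = 1 - 39/E
b(1334) - T(B(J, 11)) = -25 - (-39 + 11)/11 = -25 - (-28)/11 = -25 - 1*(-28/11) = -25 + 28/11 = -247/11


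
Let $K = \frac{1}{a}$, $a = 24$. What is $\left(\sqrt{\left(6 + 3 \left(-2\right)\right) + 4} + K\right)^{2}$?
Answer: $\frac{2401}{576} \approx 4.1684$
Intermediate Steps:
$K = \frac{1}{24} \approx 0.041667$
$\left(\sqrt{\left(6 + 3 \left(-2\right)\right) + 4} + K\right)^{2} = \left(\sqrt{\left(6 + 3 \left(-2\right)\right) + 4} + \frac{1}{24}\right)^{2} = \left(\sqrt{\left(6 - 6\right) + 4} + \frac{1}{24}\right)^{2} = \left(\sqrt{0 + 4} + \frac{1}{24}\right)^{2} = \left(\sqrt{4} + \frac{1}{24}\right)^{2} = \left(2 + \frac{1}{24}\right)^{2} = \left(\frac{49}{24}\right)^{2} = \frac{2401}{576}$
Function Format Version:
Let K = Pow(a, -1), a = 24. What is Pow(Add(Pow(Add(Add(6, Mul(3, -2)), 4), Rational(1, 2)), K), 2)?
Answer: Rational(2401, 576) ≈ 4.1684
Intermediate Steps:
K = Rational(1, 24) (K = Pow(24, -1) = Rational(1, 24) ≈ 0.041667)
Pow(Add(Pow(Add(Add(6, Mul(3, -2)), 4), Rational(1, 2)), K), 2) = Pow(Add(Pow(Add(Add(6, Mul(3, -2)), 4), Rational(1, 2)), Rational(1, 24)), 2) = Pow(Add(Pow(Add(Add(6, -6), 4), Rational(1, 2)), Rational(1, 24)), 2) = Pow(Add(Pow(Add(0, 4), Rational(1, 2)), Rational(1, 24)), 2) = Pow(Add(Pow(4, Rational(1, 2)), Rational(1, 24)), 2) = Pow(Add(2, Rational(1, 24)), 2) = Pow(Rational(49, 24), 2) = Rational(2401, 576)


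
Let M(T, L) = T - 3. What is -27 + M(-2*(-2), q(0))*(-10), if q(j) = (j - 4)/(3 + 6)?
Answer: -37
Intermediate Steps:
q(j) = -4/9 + j/9 (q(j) = (-4 + j)/9 = (-4 + j)*(⅑) = -4/9 + j/9)
M(T, L) = -3 + T
-27 + M(-2*(-2), q(0))*(-10) = -27 + (-3 - 2*(-2))*(-10) = -27 + (-3 + 4)*(-10) = -27 + 1*(-10) = -27 - 10 = -37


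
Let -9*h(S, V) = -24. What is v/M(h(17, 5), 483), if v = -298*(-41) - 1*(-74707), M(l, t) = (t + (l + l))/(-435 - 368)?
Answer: -41880465/293 ≈ -1.4294e+5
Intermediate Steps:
h(S, V) = 8/3 (h(S, V) = -⅑*(-24) = 8/3)
M(l, t) = -2*l/803 - t/803 (M(l, t) = (t + 2*l)/(-803) = (t + 2*l)*(-1/803) = -2*l/803 - t/803)
v = 86925 (v = 12218 + 74707 = 86925)
v/M(h(17, 5), 483) = 86925/(-2/803*8/3 - 1/803*483) = 86925/(-16/2409 - 483/803) = 86925/(-1465/2409) = 86925*(-2409/1465) = -41880465/293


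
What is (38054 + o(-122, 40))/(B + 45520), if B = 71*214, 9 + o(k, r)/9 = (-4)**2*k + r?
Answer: 20765/60714 ≈ 0.34201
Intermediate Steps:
o(k, r) = -81 + 9*r + 144*k (o(k, r) = -81 + 9*((-4)**2*k + r) = -81 + 9*(16*k + r) = -81 + 9*(r + 16*k) = -81 + (9*r + 144*k) = -81 + 9*r + 144*k)
B = 15194
(38054 + o(-122, 40))/(B + 45520) = (38054 + (-81 + 9*40 + 144*(-122)))/(15194 + 45520) = (38054 + (-81 + 360 - 17568))/60714 = (38054 - 17289)*(1/60714) = 20765*(1/60714) = 20765/60714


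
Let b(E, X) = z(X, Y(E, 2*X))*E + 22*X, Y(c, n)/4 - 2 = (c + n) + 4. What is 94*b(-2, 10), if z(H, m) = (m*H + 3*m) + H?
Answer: -215824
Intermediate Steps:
Y(c, n) = 24 + 4*c + 4*n (Y(c, n) = 8 + 4*((c + n) + 4) = 8 + 4*(4 + c + n) = 8 + (16 + 4*c + 4*n) = 24 + 4*c + 4*n)
z(H, m) = H + 3*m + H*m (z(H, m) = (H*m + 3*m) + H = (3*m + H*m) + H = H + 3*m + H*m)
b(E, X) = 22*X + E*(72 + 12*E + 25*X + X*(24 + 4*E + 8*X)) (b(E, X) = (X + 3*(24 + 4*E + 4*(2*X)) + X*(24 + 4*E + 4*(2*X)))*E + 22*X = (X + 3*(24 + 4*E + 8*X) + X*(24 + 4*E + 8*X))*E + 22*X = (X + (72 + 12*E + 24*X) + X*(24 + 4*E + 8*X))*E + 22*X = (72 + 12*E + 25*X + X*(24 + 4*E + 8*X))*E + 22*X = E*(72 + 12*E + 25*X + X*(24 + 4*E + 8*X)) + 22*X = 22*X + E*(72 + 12*E + 25*X + X*(24 + 4*E + 8*X)))
94*b(-2, 10) = 94*(22*10 - 2*(72 + 12*(-2) + 25*10 + 4*10*(6 - 2 + 2*10))) = 94*(220 - 2*(72 - 24 + 250 + 4*10*(6 - 2 + 20))) = 94*(220 - 2*(72 - 24 + 250 + 4*10*24)) = 94*(220 - 2*(72 - 24 + 250 + 960)) = 94*(220 - 2*1258) = 94*(220 - 2516) = 94*(-2296) = -215824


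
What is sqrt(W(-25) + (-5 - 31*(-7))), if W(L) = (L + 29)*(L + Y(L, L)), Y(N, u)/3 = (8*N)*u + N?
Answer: 2*sqrt(14953) ≈ 244.56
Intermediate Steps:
Y(N, u) = 3*N + 24*N*u (Y(N, u) = 3*((8*N)*u + N) = 3*(8*N*u + N) = 3*(N + 8*N*u) = 3*N + 24*N*u)
W(L) = (29 + L)*(L + 3*L*(1 + 8*L)) (W(L) = (L + 29)*(L + 3*L*(1 + 8*L)) = (29 + L)*(L + 3*L*(1 + 8*L)))
sqrt(W(-25) + (-5 - 31*(-7))) = sqrt(4*(-25)*(29 + 6*(-25)**2 + 175*(-25)) + (-5 - 31*(-7))) = sqrt(4*(-25)*(29 + 6*625 - 4375) + (-5 + 217)) = sqrt(4*(-25)*(29 + 3750 - 4375) + 212) = sqrt(4*(-25)*(-596) + 212) = sqrt(59600 + 212) = sqrt(59812) = 2*sqrt(14953)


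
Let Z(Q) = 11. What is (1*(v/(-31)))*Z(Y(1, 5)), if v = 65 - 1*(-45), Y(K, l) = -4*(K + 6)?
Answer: -1210/31 ≈ -39.032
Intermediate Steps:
Y(K, l) = -24 - 4*K (Y(K, l) = -4*(6 + K) = -24 - 4*K)
v = 110 (v = 65 + 45 = 110)
(1*(v/(-31)))*Z(Y(1, 5)) = (1*(110/(-31)))*11 = (1*(110*(-1/31)))*11 = (1*(-110/31))*11 = -110/31*11 = -1210/31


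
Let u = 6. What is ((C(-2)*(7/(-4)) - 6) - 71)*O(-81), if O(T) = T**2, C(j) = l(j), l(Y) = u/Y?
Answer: -1883007/4 ≈ -4.7075e+5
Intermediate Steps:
l(Y) = 6/Y
C(j) = 6/j
((C(-2)*(7/(-4)) - 6) - 71)*O(-81) = (((6/(-2))*(7/(-4)) - 6) - 71)*(-81)**2 = (((6*(-1/2))*(7*(-1/4)) - 6) - 71)*6561 = ((-3*(-7/4) - 6) - 71)*6561 = ((21/4 - 6) - 71)*6561 = (-3/4 - 71)*6561 = -287/4*6561 = -1883007/4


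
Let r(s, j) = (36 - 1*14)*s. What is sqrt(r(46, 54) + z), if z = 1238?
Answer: 15*sqrt(10) ≈ 47.434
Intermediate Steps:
r(s, j) = 22*s (r(s, j) = (36 - 14)*s = 22*s)
sqrt(r(46, 54) + z) = sqrt(22*46 + 1238) = sqrt(1012 + 1238) = sqrt(2250) = 15*sqrt(10)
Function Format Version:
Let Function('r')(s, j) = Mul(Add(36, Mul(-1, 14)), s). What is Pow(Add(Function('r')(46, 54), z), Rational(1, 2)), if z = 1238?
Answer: Mul(15, Pow(10, Rational(1, 2))) ≈ 47.434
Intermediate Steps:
Function('r')(s, j) = Mul(22, s) (Function('r')(s, j) = Mul(Add(36, -14), s) = Mul(22, s))
Pow(Add(Function('r')(46, 54), z), Rational(1, 2)) = Pow(Add(Mul(22, 46), 1238), Rational(1, 2)) = Pow(Add(1012, 1238), Rational(1, 2)) = Pow(2250, Rational(1, 2)) = Mul(15, Pow(10, Rational(1, 2)))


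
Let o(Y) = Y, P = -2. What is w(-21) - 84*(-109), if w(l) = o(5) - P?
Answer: 9163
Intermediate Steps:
w(l) = 7 (w(l) = 5 - 1*(-2) = 5 + 2 = 7)
w(-21) - 84*(-109) = 7 - 84*(-109) = 7 + 9156 = 9163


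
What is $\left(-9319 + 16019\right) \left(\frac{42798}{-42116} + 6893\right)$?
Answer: $\frac{486190173250}{10529} \approx 4.6176 \cdot 10^{7}$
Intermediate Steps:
$\left(-9319 + 16019\right) \left(\frac{42798}{-42116} + 6893\right) = 6700 \left(42798 \left(- \frac{1}{42116}\right) + 6893\right) = 6700 \left(- \frac{21399}{21058} + 6893\right) = 6700 \cdot \frac{145131395}{21058} = \frac{486190173250}{10529}$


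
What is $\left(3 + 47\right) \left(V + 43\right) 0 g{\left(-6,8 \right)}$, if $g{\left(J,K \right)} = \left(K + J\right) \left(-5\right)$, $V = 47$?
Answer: $0$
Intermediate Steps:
$g{\left(J,K \right)} = - 5 J - 5 K$ ($g{\left(J,K \right)} = \left(J + K\right) \left(-5\right) = - 5 J - 5 K$)
$\left(3 + 47\right) \left(V + 43\right) 0 g{\left(-6,8 \right)} = \left(3 + 47\right) \left(47 + 43\right) 0 \left(\left(-5\right) \left(-6\right) - 40\right) = 50 \cdot 90 \cdot 0 \left(30 - 40\right) = 4500 \cdot 0 \left(-10\right) = 0 \left(-10\right) = 0$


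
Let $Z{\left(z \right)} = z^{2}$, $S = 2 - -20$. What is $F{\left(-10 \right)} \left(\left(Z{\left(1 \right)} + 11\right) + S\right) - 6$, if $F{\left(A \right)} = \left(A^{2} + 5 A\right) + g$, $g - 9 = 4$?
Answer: $2136$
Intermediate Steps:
$S = 22$ ($S = 2 + 20 = 22$)
$g = 13$ ($g = 9 + 4 = 13$)
$F{\left(A \right)} = 13 + A^{2} + 5 A$ ($F{\left(A \right)} = \left(A^{2} + 5 A\right) + 13 = 13 + A^{2} + 5 A$)
$F{\left(-10 \right)} \left(\left(Z{\left(1 \right)} + 11\right) + S\right) - 6 = \left(13 + \left(-10\right)^{2} + 5 \left(-10\right)\right) \left(\left(1^{2} + 11\right) + 22\right) - 6 = \left(13 + 100 - 50\right) \left(\left(1 + 11\right) + 22\right) - 6 = 63 \left(12 + 22\right) - 6 = 63 \cdot 34 - 6 = 2142 - 6 = 2136$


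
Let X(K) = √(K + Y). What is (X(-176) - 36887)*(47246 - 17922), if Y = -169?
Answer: -1081674388 + 29324*I*√345 ≈ -1.0817e+9 + 5.4467e+5*I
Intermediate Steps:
X(K) = √(-169 + K) (X(K) = √(K - 169) = √(-169 + K))
(X(-176) - 36887)*(47246 - 17922) = (√(-169 - 176) - 36887)*(47246 - 17922) = (√(-345) - 36887)*29324 = (I*√345 - 36887)*29324 = (-36887 + I*√345)*29324 = -1081674388 + 29324*I*√345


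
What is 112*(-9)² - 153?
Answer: 8919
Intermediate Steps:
112*(-9)² - 153 = 112*81 - 153 = 9072 - 153 = 8919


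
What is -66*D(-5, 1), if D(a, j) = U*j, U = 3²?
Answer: -594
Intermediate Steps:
U = 9
D(a, j) = 9*j
-66*D(-5, 1) = -594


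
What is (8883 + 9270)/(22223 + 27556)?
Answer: 2017/5531 ≈ 0.36467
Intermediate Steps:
(8883 + 9270)/(22223 + 27556) = 18153/49779 = 18153*(1/49779) = 2017/5531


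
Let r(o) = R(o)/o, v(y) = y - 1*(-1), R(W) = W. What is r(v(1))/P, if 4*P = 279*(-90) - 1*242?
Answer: -1/6338 ≈ -0.00015778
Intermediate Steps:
v(y) = 1 + y (v(y) = y + 1 = 1 + y)
r(o) = 1 (r(o) = o/o = 1)
P = -6338 (P = (279*(-90) - 1*242)/4 = (-25110 - 242)/4 = (¼)*(-25352) = -6338)
r(v(1))/P = 1/(-6338) = 1*(-1/6338) = -1/6338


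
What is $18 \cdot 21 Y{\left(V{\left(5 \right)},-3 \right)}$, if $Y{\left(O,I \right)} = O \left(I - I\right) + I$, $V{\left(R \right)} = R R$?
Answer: $-1134$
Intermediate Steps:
$V{\left(R \right)} = R^{2}$
$Y{\left(O,I \right)} = I$ ($Y{\left(O,I \right)} = O 0 + I = 0 + I = I$)
$18 \cdot 21 Y{\left(V{\left(5 \right)},-3 \right)} = 18 \cdot 21 \left(-3\right) = 378 \left(-3\right) = -1134$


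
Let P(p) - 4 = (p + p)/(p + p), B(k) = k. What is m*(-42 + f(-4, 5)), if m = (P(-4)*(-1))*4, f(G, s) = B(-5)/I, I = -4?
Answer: 815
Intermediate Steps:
P(p) = 5 (P(p) = 4 + (p + p)/(p + p) = 4 + (2*p)/((2*p)) = 4 + (2*p)*(1/(2*p)) = 4 + 1 = 5)
f(G, s) = 5/4 (f(G, s) = -5/(-4) = -5*(-1/4) = 5/4)
m = -20 (m = (5*(-1))*4 = -5*4 = -20)
m*(-42 + f(-4, 5)) = -20*(-42 + 5/4) = -20*(-163/4) = 815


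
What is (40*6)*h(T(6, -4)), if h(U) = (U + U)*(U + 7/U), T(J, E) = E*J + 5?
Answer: 176640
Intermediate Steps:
T(J, E) = 5 + E*J
h(U) = 2*U*(U + 7/U) (h(U) = (2*U)*(U + 7/U) = 2*U*(U + 7/U))
(40*6)*h(T(6, -4)) = (40*6)*(14 + 2*(5 - 4*6)²) = 240*(14 + 2*(5 - 24)²) = 240*(14 + 2*(-19)²) = 240*(14 + 2*361) = 240*(14 + 722) = 240*736 = 176640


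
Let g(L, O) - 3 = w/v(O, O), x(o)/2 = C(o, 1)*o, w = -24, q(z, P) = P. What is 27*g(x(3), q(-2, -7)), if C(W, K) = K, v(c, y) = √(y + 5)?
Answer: 81 + 324*I*√2 ≈ 81.0 + 458.21*I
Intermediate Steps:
v(c, y) = √(5 + y)
x(o) = 2*o (x(o) = 2*(1*o) = 2*o)
g(L, O) = 3 - 24/√(5 + O)
27*g(x(3), q(-2, -7)) = 27*(3 - 24/√(5 - 7)) = 27*(3 - (-12)*I*√2) = 27*(3 + 12*I*√2) = 81 + 324*I*√2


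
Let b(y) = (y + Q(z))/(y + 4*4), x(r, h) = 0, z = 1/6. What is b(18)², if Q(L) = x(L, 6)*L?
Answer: 81/289 ≈ 0.28028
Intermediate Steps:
z = ⅙ (z = 1*(⅙) = ⅙ ≈ 0.16667)
Q(L) = 0 (Q(L) = 0*L = 0)
b(y) = y/(16 + y) (b(y) = (y + 0)/(y + 4*4) = y/(y + 16) = y/(16 + y))
b(18)² = (18/(16 + 18))² = (18/34)² = (18*(1/34))² = (9/17)² = 81/289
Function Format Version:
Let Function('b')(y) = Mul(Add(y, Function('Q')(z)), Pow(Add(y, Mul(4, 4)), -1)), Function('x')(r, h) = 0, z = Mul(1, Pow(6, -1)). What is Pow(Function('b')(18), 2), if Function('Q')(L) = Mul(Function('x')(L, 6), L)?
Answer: Rational(81, 289) ≈ 0.28028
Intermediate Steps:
z = Rational(1, 6) (z = Mul(1, Rational(1, 6)) = Rational(1, 6) ≈ 0.16667)
Function('Q')(L) = 0 (Function('Q')(L) = Mul(0, L) = 0)
Function('b')(y) = Mul(y, Pow(Add(16, y), -1)) (Function('b')(y) = Mul(Add(y, 0), Pow(Add(y, Mul(4, 4)), -1)) = Mul(y, Pow(Add(y, 16), -1)) = Mul(y, Pow(Add(16, y), -1)))
Pow(Function('b')(18), 2) = Pow(Mul(18, Pow(Add(16, 18), -1)), 2) = Pow(Mul(18, Pow(34, -1)), 2) = Pow(Mul(18, Rational(1, 34)), 2) = Pow(Rational(9, 17), 2) = Rational(81, 289)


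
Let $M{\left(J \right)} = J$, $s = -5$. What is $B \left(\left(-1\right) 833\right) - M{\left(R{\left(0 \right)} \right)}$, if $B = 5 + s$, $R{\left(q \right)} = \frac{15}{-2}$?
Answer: $\frac{15}{2} \approx 7.5$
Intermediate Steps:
$R{\left(q \right)} = - \frac{15}{2}$ ($R{\left(q \right)} = 15 \left(- \frac{1}{2}\right) = - \frac{15}{2}$)
$B = 0$ ($B = 5 - 5 = 0$)
$B \left(\left(-1\right) 833\right) - M{\left(R{\left(0 \right)} \right)} = 0 \left(\left(-1\right) 833\right) - - \frac{15}{2} = 0 \left(-833\right) + \frac{15}{2} = 0 + \frac{15}{2} = \frac{15}{2}$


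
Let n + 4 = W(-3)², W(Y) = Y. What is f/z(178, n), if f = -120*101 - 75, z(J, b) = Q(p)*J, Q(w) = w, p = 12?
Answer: -4065/712 ≈ -5.7093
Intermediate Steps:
n = 5 (n = -4 + (-3)² = -4 + 9 = 5)
z(J, b) = 12*J
f = -12195 (f = -12120 - 75 = -12195)
f/z(178, n) = -12195/(12*178) = -12195/2136 = -12195*1/2136 = -4065/712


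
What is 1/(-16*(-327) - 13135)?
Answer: -1/7903 ≈ -0.00012653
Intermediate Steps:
1/(-16*(-327) - 13135) = 1/(5232 - 13135) = 1/(-7903) = -1/7903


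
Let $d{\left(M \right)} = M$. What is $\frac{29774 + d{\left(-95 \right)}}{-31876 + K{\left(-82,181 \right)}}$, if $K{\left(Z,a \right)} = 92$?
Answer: $- \frac{29679}{31784} \approx -0.93377$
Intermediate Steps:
$\frac{29774 + d{\left(-95 \right)}}{-31876 + K{\left(-82,181 \right)}} = \frac{29774 - 95}{-31876 + 92} = \frac{29679}{-31784} = 29679 \left(- \frac{1}{31784}\right) = - \frac{29679}{31784}$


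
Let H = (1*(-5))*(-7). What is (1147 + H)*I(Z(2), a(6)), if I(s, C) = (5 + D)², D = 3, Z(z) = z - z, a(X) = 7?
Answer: 75648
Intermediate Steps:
Z(z) = 0
I(s, C) = 64 (I(s, C) = (5 + 3)² = 8² = 64)
H = 35 (H = -5*(-7) = 35)
(1147 + H)*I(Z(2), a(6)) = (1147 + 35)*64 = 1182*64 = 75648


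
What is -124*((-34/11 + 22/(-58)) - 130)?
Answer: 5279548/319 ≈ 16550.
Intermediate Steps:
-124*((-34/11 + 22/(-58)) - 130) = -124*((-34*1/11 + 22*(-1/58)) - 130) = -124*((-34/11 - 11/29) - 130) = -124*(-1107/319 - 130) = -124*(-42577/319) = 5279548/319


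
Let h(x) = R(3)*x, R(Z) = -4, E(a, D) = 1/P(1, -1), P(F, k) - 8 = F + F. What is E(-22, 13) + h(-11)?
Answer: 441/10 ≈ 44.100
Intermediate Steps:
P(F, k) = 8 + 2*F (P(F, k) = 8 + (F + F) = 8 + 2*F)
E(a, D) = 1/10 (E(a, D) = 1/(8 + 2*1) = 1/(8 + 2) = 1/10)
h(x) = -4*x
E(-22, 13) + h(-11) = 1/10 - 4*(-11) = 1/10 + 44 = 441/10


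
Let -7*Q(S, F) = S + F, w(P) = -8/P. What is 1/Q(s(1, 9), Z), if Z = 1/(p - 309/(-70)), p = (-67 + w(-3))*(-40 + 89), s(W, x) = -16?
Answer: 4627441/10577218 ≈ 0.43749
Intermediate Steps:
p = -9457/3 (p = (-67 - 8/(-3))*(-40 + 89) = (-67 - 8*(-⅓))*49 = (-67 + 8/3)*49 = -193/3*49 = -9457/3 ≈ -3152.3)
Z = -210/661063 (Z = 1/(-9457/3 - 309/(-70)) = 1/(-9457/3 - 309*(-1/70)) = 1/(-9457/3 + 309/70) = 1/(-661063/210) = -210/661063 ≈ -0.00031767)
Q(S, F) = -F/7 - S/7 (Q(S, F) = -(S + F)/7 = -(F + S)/7 = -F/7 - S/7)
1/Q(s(1, 9), Z) = 1/(-⅐*(-210/661063) - ⅐*(-16)) = 1/(30/661063 + 16/7) = 1/(10577218/4627441) = 4627441/10577218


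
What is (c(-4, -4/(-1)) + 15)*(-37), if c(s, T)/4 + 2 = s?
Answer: 333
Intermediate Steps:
c(s, T) = -8 + 4*s
(c(-4, -4/(-1)) + 15)*(-37) = ((-8 + 4*(-4)) + 15)*(-37) = ((-8 - 16) + 15)*(-37) = (-24 + 15)*(-37) = -9*(-37) = 333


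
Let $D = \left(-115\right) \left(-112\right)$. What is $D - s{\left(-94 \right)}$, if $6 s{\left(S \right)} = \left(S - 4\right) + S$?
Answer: $12912$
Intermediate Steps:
$s{\left(S \right)} = - \frac{2}{3} + \frac{S}{3}$ ($s{\left(S \right)} = \frac{\left(S - 4\right) + S}{6} = \frac{\left(-4 + S\right) + S}{6} = \frac{-4 + 2 S}{6} = - \frac{2}{3} + \frac{S}{3}$)
$D = 12880$
$D - s{\left(-94 \right)} = 12880 - \left(- \frac{2}{3} + \frac{1}{3} \left(-94\right)\right) = 12880 - \left(- \frac{2}{3} - \frac{94}{3}\right) = 12880 - -32 = 12880 + 32 = 12912$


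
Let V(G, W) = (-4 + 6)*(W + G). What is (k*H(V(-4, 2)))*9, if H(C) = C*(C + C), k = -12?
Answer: -3456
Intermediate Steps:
V(G, W) = 2*G + 2*W (V(G, W) = 2*(G + W) = 2*G + 2*W)
H(C) = 2*C**2 (H(C) = C*(2*C) = 2*C**2)
(k*H(V(-4, 2)))*9 = -24*(2*(-4) + 2*2)**2*9 = -24*(-8 + 4)**2*9 = -24*(-4)**2*9 = -24*16*9 = -12*32*9 = -384*9 = -3456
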